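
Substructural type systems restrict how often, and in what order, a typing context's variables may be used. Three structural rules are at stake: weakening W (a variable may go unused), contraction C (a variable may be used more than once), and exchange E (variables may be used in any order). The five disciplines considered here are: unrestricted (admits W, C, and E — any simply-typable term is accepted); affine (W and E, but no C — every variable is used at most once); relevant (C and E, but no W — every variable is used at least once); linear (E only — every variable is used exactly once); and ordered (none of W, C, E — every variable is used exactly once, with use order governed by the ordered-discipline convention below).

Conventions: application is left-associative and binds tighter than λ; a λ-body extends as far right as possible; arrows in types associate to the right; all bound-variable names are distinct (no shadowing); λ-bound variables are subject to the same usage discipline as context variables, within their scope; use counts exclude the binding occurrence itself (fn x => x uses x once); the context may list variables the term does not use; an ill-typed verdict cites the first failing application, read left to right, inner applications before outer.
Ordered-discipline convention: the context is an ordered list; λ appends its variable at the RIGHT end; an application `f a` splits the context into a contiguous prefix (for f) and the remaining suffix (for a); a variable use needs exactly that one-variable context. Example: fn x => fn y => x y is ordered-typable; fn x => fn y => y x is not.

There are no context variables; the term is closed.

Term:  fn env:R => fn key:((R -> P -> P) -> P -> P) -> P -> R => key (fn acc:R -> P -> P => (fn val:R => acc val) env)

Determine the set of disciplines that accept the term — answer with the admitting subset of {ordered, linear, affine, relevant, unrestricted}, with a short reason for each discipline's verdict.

accepted by: linear, affine, relevant, unrestricted
use counts: env [bound]: 1; key [bound]: 1; acc [bound]: 1; val [bound]: 1
left-to-right use order: key, acc, val, env
typing: the term checks, with type R -> (((R -> P -> P) -> P -> P) -> P -> R) -> P -> R
ordered: ✗ — no contiguous prefix/suffix split fits key, acc, val, env
linear: ✓ — each of env, key, acc, val used exactly once
affine: ✓ — env, key, acc, val: no repeats, contraction unneeded
relevant: ✓ — none of env, key, acc, val goes unused
unrestricted: ✓ — type-checks (R -> (((R -> P -> P) -> P -> P) -> P -> R) -> P -> R) and nothing is barred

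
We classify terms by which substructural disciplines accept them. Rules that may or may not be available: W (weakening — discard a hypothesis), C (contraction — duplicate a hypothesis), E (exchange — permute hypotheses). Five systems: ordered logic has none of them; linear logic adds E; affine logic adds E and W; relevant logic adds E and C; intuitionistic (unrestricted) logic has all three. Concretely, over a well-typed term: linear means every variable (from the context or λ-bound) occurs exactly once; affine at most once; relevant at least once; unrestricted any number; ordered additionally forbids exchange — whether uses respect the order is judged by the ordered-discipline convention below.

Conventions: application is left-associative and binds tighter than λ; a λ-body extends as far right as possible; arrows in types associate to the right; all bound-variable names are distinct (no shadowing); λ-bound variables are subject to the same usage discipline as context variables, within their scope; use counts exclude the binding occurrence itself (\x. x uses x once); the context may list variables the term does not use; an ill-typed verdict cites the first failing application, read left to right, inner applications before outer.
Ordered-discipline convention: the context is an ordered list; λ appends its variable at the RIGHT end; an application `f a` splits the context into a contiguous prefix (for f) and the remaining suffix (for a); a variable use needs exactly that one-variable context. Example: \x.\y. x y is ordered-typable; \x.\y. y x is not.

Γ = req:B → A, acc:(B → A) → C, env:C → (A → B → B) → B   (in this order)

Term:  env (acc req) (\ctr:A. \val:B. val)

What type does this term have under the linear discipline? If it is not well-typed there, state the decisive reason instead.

not well-typed under linear — ctr left unused
usage: req: 1, acc: 1, env: 1, ctr [bound]: 0, val [bound]: 1
uses in reading order: env, acc, req, val
typing: the term checks, with type B
across the five disciplines: ordered ✗; linear ✗; affine ✓; relevant ✗; unrestricted ✓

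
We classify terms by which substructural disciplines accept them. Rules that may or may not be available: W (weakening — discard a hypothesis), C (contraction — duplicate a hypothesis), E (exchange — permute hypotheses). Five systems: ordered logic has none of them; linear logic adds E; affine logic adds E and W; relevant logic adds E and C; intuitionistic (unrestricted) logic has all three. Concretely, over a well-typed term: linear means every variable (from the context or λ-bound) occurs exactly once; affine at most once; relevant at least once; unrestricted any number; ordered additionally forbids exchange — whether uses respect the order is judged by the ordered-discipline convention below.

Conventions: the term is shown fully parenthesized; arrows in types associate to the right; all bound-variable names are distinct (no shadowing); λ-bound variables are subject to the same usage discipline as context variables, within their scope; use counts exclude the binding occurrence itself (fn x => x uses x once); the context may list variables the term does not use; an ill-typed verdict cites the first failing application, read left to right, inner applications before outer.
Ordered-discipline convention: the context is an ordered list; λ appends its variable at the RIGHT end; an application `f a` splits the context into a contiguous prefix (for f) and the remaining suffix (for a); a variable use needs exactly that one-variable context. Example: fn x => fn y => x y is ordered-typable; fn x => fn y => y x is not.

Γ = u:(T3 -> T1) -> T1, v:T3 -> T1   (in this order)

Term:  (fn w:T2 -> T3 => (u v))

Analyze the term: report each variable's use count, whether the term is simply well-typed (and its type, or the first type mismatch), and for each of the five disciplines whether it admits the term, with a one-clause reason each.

variable uses: u ×1; v ×1; w (bound) ×0
left-to-right use order: u, v
typing: well-typed at (T2 -> T3) -> T1
ordered: ✗ — w left unused
linear: ✗ — w left unused
affine: ✓ — no duplicate uses among u, v, w
relevant: ✗ — w left unused
unrestricted: ✓ — simply typable at (T2 -> T3) -> T1; W, C, E all held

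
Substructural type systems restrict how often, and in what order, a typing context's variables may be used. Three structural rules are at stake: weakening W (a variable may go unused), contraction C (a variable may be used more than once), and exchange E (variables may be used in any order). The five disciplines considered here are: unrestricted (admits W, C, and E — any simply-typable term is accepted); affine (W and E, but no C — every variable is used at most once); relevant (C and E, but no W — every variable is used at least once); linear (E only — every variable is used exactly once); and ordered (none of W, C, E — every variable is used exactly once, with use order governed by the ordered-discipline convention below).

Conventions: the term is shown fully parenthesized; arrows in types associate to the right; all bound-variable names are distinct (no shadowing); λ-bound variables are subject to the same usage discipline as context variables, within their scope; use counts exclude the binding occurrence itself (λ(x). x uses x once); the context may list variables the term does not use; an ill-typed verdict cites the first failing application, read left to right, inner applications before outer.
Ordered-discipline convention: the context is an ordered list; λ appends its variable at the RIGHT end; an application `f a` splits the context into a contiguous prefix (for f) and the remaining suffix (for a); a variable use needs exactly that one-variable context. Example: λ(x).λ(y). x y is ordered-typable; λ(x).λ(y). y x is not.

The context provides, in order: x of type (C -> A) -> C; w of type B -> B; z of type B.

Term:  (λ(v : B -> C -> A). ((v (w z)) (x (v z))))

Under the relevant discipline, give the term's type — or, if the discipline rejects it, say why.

term : (B -> C -> A) -> A
use counts: x: 1×, w: 1×, z: 2×, v [bound]: 2×
order of uses: v, w, z, x, v, z
typing: well-typed at (B -> C -> A) -> A
all disciplines: ordered ✗ · linear ✗ · affine ✗ · relevant ✓ · unrestricted ✓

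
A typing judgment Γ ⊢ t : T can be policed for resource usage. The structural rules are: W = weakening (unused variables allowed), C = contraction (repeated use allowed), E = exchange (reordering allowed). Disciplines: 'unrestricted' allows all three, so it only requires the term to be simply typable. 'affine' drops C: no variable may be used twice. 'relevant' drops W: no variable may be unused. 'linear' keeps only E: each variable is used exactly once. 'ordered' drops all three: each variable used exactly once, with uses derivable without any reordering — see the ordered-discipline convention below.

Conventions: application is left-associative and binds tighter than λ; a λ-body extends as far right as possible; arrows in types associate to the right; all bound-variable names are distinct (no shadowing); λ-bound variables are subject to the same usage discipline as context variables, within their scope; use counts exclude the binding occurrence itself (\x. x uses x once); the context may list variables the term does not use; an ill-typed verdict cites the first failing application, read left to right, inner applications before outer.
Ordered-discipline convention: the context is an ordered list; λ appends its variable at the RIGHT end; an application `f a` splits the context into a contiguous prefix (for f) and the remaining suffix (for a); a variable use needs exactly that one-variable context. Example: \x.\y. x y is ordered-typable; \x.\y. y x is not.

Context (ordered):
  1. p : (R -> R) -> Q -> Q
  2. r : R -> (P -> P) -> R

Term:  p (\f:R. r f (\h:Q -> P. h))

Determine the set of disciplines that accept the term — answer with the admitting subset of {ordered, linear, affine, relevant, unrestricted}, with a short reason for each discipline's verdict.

accepted by: none
use counts: p=1, r=1, f (bound)=1, h (bound)=1
left-to-right use order: p, r, f, h
typing: ill-typed: a function awaiting P -> P gets (Q -> P) -> Q -> P
ordered: ✗, fails simple typing
linear: ✗, a type mismatch blocks all five
affine: ✗, the type mismatch rejects it
relevant: ✗, not simply typable
unrestricted: ✗, fails simple typing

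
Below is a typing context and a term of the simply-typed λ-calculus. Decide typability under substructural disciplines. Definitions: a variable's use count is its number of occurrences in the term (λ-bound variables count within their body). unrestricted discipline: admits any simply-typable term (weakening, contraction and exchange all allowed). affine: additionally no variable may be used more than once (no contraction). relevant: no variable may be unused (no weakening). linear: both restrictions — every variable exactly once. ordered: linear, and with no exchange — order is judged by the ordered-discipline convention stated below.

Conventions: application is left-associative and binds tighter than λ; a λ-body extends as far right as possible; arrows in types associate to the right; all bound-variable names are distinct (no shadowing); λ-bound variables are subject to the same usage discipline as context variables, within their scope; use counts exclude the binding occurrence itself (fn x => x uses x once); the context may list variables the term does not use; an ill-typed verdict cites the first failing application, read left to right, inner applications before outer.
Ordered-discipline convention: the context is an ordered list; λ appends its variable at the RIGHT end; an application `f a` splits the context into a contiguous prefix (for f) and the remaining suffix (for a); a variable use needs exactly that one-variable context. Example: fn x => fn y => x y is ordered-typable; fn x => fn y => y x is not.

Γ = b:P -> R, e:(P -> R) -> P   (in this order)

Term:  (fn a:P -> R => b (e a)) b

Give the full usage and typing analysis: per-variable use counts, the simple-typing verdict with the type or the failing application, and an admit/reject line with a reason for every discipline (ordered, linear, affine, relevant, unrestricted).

usage: b ×2; e ×1; a (λ-bound) ×1
uses in reading order: b, e, a, b
typing: well-typed — term : R
ordered: ✗ — uses contraction: b ×2
linear: ✗ — uses contraction: b ×2
affine: ✗ — uses contraction: b ×2
relevant: ✓ — at least one use each (b, e, a)
unrestricted: ✓ — well-typed at R; no restrictions here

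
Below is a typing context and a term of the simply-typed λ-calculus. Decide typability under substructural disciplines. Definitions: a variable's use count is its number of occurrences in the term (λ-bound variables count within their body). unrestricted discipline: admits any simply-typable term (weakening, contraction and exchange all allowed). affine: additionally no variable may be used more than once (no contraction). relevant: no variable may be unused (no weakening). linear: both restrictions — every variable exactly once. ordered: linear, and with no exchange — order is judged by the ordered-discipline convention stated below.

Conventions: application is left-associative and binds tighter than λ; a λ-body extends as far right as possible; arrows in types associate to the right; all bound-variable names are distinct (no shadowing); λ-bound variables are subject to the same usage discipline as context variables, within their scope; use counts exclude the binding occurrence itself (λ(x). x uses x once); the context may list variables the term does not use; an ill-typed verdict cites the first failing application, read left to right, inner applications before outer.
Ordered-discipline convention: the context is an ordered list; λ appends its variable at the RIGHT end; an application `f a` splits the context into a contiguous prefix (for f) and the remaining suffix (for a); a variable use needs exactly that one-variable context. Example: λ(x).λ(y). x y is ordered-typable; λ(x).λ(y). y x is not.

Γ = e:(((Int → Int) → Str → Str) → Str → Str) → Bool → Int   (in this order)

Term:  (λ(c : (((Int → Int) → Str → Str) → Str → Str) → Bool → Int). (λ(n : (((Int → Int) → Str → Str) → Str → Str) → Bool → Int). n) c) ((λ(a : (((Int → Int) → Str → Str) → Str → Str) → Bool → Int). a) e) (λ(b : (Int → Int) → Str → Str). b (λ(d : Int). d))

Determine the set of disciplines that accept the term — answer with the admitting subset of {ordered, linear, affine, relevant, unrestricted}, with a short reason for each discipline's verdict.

admitted by: ordered, linear, affine, relevant, unrestricted
use counts: e: 1; c (bound): 1; n (bound): 1; a (bound): 1; b (bound): 1; d (bound): 1
left-to-right use order: n, c, a, e, b, d
typing: well-typed at Bool → Int
ordered: ✓ — single-use (e, c, n, a, b, d), ordered derivation ok
linear: ✓ — each of e, c, n, a, b, d used exactly once
affine: ✓ — e, c, n, a, b, d: no repeats, contraction unneeded
relevant: ✓ — every one of e, c, n, a, b, d appears
unrestricted: ✓ — type-checks (Bool → Int) and nothing is barred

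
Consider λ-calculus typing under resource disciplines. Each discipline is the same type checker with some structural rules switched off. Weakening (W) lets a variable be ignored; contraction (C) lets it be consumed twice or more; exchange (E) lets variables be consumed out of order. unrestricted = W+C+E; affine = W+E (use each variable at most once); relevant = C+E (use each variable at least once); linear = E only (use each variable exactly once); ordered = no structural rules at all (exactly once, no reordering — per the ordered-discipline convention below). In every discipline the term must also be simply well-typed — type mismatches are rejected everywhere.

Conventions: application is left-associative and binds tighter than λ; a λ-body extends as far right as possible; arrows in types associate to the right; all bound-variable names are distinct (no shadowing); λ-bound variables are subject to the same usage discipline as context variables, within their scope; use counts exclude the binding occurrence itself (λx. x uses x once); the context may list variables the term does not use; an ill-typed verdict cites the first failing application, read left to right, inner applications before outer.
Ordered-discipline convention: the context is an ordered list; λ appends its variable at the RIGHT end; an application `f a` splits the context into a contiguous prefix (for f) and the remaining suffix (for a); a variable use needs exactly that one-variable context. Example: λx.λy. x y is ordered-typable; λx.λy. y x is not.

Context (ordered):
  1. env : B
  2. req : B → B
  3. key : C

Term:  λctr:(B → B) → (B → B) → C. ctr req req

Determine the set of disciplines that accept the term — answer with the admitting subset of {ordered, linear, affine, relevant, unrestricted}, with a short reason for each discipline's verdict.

admitting disciplines: unrestricted
counts: env: 0×, req: 2×, key: 0×, ctr (λ-bound): 1×
order of uses: ctr, req, req
typing: ✓ — ((B → B) → (B → B) → C) → C
ordered: ✗ — repeated use of req ×2; env, key left unused
linear: ✗ — repeated use of req ×2; env, key left unused
affine: ✗ — repeated use of req ×2
relevant: ✗ — env, key left unused
unrestricted: ✓ — well-typed at ((B → B) → (B → B) → C) → C; no restrictions here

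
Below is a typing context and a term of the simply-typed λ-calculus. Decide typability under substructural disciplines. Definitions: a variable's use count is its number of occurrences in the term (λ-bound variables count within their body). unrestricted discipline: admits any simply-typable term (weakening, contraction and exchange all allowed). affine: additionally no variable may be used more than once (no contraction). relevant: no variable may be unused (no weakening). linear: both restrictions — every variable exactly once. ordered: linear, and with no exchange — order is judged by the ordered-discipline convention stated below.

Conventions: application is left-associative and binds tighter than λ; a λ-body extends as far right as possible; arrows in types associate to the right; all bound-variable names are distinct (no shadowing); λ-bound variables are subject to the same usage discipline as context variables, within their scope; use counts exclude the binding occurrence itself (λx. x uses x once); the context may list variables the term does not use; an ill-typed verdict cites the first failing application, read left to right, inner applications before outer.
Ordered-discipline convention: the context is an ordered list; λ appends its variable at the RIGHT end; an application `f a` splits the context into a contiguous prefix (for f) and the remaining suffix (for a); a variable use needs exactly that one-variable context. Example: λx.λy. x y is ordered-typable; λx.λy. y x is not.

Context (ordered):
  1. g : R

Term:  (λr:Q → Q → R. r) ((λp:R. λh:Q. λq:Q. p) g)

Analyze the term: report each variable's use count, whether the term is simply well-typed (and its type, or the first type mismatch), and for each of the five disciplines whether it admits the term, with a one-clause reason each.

variable uses: g: 1, r [bound]: 1, p [bound]: 1, h [bound]: 0, q [bound]: 0
uses in reading order: r, p, g
typing: well-typed at Q → Q → R
ordered: ✗, h, q never used (weakening)
linear: ✗, h, q never used (weakening)
affine: ✓, no duplicate uses among g, r, p, h, q
relevant: ✗, h, q never used (weakening)
unrestricted: ✓, well-typed at Q → Q → R; no restrictions here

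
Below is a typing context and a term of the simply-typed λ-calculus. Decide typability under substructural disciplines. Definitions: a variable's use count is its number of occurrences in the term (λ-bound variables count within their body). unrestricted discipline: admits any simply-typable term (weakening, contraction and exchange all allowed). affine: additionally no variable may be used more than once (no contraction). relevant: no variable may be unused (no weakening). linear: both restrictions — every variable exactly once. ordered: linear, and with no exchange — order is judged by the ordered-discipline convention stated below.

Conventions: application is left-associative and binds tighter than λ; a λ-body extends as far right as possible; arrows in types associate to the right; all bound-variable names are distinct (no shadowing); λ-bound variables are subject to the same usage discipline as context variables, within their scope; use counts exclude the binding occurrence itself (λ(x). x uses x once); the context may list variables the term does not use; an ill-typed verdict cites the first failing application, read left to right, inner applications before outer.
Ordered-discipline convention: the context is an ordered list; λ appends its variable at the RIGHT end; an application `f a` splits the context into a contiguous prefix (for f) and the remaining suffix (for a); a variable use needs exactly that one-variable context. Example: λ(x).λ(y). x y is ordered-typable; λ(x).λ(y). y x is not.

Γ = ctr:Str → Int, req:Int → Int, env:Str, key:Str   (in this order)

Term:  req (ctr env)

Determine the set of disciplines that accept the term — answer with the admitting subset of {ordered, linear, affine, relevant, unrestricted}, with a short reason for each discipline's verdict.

admitted by: affine, unrestricted
usage: ctr: 1×, req: 1×, env: 1×, key: 0×
use order (left to right): req, ctr, env
typing: well-typed — term : Int
ordered ✗ (unused: key — weakening required)
linear ✗ (unused: key — weakening required)
affine ✓ (at most one use each (ctr, req, env, key))
relevant ✗ (unused: key — weakening required)
unrestricted ✓ (typability at Int is all that's needed)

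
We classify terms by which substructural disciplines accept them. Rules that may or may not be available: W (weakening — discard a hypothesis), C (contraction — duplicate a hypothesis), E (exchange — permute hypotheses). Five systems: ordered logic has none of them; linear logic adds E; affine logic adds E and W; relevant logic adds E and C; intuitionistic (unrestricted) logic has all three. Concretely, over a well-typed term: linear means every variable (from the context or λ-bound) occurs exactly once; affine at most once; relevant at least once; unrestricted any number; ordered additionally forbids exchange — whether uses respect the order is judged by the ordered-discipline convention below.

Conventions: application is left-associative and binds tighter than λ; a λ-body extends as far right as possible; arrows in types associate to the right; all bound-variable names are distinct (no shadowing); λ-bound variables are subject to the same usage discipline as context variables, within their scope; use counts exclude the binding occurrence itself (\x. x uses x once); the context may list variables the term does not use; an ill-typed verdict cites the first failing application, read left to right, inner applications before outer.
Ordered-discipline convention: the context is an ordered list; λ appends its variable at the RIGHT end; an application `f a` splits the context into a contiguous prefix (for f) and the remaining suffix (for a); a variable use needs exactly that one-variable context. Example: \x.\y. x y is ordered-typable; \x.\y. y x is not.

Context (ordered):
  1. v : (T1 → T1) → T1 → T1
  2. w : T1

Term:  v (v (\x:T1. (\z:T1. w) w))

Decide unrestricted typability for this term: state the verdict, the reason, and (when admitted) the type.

yes — well-typed at T1 → T1; no restrictions here; term : T1 → T1
variable uses: v: 2×, w: 2×, x (λ-bound): 0×, z (λ-bound): 0×
uses in reading order: v, v, w, w
typing: well-typed — term : T1 → T1
across the five disciplines: ordered ✗; linear ✗; affine ✗; relevant ✗; unrestricted ✓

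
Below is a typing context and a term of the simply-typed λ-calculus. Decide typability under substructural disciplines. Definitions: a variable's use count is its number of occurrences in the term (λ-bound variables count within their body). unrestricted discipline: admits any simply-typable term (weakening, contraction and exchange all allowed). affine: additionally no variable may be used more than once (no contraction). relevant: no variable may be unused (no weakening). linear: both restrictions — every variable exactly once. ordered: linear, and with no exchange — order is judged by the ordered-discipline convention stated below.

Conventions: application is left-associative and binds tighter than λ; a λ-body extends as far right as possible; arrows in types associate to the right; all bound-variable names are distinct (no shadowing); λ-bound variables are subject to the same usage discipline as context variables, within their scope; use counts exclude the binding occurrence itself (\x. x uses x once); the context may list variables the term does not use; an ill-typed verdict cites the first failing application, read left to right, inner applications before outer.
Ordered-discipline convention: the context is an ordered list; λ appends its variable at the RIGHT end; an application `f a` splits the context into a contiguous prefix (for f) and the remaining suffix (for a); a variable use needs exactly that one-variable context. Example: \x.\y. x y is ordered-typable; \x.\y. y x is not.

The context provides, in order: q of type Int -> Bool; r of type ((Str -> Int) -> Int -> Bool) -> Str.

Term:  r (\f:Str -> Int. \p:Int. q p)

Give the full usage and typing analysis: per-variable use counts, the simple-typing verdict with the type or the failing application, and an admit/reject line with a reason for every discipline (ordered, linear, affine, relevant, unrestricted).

use counts: q ×1, r ×1, f [bound] ×0, p [bound] ×1
left-to-right use order: r, q, p
typing: well-typed at Str
ordered ✗ (unused: f — weakening required)
linear ✗ (unused: f — weakening required)
affine ✓ (none of q, r, f, p used more than once)
relevant ✗ (unused: f — weakening required)
unrestricted ✓ (well-typed at Str; no restrictions here)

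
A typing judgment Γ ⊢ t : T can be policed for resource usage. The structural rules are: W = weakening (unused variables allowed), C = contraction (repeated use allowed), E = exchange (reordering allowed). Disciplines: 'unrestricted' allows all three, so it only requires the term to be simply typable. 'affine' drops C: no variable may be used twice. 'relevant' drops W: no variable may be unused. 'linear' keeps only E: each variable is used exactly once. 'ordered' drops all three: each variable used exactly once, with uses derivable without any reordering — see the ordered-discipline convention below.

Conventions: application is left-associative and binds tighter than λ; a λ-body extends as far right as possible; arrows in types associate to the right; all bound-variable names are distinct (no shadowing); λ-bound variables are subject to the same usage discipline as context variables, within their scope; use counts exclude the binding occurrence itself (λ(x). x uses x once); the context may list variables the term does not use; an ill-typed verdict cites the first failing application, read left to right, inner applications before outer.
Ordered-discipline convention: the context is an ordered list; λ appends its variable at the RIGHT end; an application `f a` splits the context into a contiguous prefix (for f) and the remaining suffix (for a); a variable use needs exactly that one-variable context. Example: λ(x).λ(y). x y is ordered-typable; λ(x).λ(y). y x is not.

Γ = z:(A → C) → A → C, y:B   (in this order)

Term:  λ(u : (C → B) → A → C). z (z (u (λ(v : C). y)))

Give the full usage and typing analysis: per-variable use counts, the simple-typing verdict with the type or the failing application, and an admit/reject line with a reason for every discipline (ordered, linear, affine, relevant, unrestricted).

usage: z: 2×; y: 1×; u (λ-bound): 1×; v (λ-bound): 0×
order of uses: z, z, u, y
typing: well-typed — term : ((C → B) → A → C) → A → C
ordered: ✗ — repeated use of z ×2; v never used (weakening)
linear: ✗ — repeated use of z ×2; v never used (weakening)
affine: ✗ — repeated use of z ×2
relevant: ✗ — v never used (weakening)
unrestricted: ✓ — typability at ((C → B) → A → C) → A → C is all that's needed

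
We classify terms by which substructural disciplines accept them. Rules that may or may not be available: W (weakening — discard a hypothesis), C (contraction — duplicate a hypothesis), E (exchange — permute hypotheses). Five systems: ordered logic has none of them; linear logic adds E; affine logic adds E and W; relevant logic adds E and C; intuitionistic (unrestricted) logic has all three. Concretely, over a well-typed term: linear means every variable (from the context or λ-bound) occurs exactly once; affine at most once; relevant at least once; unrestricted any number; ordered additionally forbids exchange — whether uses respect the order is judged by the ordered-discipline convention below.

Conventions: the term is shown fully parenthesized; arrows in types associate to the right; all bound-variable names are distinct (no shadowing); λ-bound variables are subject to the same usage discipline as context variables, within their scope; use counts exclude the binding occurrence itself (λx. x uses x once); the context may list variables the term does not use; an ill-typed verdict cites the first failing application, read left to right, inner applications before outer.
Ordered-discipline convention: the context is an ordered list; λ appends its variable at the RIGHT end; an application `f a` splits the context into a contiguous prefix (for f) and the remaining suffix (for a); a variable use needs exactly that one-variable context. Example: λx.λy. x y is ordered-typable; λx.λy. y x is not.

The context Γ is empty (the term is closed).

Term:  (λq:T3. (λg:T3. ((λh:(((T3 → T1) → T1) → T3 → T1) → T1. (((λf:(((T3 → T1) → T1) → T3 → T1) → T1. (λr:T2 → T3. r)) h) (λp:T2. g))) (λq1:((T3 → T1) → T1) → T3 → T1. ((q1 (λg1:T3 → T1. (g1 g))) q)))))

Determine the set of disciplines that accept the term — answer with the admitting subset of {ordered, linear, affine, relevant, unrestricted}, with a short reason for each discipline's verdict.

admitted by: unrestricted
variable uses: q (λ-bound) ×1, g (λ-bound) ×2, h (λ-bound) ×1, f (λ-bound) ×0, r (λ-bound) ×1, p (λ-bound) ×0, q1 (λ-bound) ×1, g1 (λ-bound) ×1
use order (left to right): r, h, g, q1, g1, g, q
typing: the term checks, with type T3 → T3 → T2 → T3
ordered: ✗, repeated use of g ×2; f, p left unused
linear: ✗, repeated use of g ×2; f, p left unused
affine: ✗, repeated use of g ×2
relevant: ✗, f, p left unused
unrestricted: ✓, typability at T3 → T3 → T2 → T3 is all that's needed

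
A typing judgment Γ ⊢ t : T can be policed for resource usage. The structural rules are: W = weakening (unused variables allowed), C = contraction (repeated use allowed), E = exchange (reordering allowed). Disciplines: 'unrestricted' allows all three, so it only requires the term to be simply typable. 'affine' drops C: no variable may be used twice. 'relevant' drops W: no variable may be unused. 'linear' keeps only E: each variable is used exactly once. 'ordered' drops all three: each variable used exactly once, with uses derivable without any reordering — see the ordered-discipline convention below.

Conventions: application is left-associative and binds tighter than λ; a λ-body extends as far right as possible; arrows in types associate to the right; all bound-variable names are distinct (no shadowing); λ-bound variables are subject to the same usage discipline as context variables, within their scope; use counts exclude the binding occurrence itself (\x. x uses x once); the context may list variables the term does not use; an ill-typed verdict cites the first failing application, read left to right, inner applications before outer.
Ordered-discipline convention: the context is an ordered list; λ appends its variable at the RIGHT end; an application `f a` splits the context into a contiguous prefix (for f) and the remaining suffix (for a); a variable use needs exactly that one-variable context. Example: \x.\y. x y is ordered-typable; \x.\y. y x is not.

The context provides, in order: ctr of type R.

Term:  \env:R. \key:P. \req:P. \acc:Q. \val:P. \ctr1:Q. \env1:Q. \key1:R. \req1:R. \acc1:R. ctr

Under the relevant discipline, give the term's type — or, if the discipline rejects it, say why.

not well-typed under relevant — needs weakening: env, key, req, acc, val, ctr1, env1, key1, req1, acc1 unused
counts: ctr: 1×; env (λ-bound): 0×; key (λ-bound): 0×; req (λ-bound): 0×; acc (λ-bound): 0×; val (λ-bound): 0×; ctr1 (λ-bound): 0×; env1 (λ-bound): 0×; key1 (λ-bound): 0×; req1 (λ-bound): 0×; acc1 (λ-bound): 0×
uses in reading order: ctr
typing: well-typed — term : R -> P -> P -> Q -> P -> Q -> Q -> R -> R -> R -> R
across the five disciplines: ordered ✗, linear ✗, affine ✓, relevant ✗, unrestricted ✓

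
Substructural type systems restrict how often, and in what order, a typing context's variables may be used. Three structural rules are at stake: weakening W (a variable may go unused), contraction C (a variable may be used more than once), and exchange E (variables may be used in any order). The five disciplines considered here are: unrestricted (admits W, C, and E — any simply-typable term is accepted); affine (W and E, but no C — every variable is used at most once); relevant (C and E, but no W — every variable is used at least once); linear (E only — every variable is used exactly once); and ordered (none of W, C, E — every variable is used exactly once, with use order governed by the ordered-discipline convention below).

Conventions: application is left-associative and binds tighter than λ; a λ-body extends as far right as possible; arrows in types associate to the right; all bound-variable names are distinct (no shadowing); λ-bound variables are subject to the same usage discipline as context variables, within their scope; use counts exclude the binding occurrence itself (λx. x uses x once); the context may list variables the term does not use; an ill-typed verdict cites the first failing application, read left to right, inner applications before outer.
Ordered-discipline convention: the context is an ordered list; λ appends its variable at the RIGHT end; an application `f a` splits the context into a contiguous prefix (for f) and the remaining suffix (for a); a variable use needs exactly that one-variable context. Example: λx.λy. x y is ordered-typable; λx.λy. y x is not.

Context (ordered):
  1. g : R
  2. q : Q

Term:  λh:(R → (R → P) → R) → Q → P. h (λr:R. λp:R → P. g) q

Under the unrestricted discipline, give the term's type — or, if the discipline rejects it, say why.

term : ((R → (R → P) → R) → Q → P) → P
use counts: g: 1, q: 1, h [bound]: 1, r [bound]: 0, p [bound]: 0
uses in reading order: h, g, q
typing: well-typed — term : ((R → (R → P) → R) → Q → P) → P
per-discipline verdicts: ordered ✗ · linear ✗ · affine ✓ · relevant ✗ · unrestricted ✓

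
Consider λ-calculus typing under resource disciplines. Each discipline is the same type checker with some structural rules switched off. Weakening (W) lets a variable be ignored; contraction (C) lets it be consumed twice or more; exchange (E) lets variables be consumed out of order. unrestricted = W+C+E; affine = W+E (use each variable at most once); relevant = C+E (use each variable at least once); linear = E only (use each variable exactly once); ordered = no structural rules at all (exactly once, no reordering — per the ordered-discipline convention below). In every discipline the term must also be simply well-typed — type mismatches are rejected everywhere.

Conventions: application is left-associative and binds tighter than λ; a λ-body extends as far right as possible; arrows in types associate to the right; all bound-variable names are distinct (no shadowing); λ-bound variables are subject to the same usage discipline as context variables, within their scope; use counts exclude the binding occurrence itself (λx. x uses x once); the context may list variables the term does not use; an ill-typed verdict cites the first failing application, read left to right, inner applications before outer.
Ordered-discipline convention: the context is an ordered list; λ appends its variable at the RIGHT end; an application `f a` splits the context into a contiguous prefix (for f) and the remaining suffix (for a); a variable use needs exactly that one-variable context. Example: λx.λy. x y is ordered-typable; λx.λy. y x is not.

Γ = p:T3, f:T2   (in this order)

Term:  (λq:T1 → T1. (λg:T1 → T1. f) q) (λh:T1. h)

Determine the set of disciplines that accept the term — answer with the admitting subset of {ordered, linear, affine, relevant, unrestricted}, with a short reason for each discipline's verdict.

admitted by: affine, unrestricted
use counts: p ×0, f ×1, q [bound] ×1, g [bound] ×0, h [bound] ×1
left-to-right use order: f, q, h
typing: the term checks, with type T2
ordered ✗ (p, g left unused)
linear ✗ (p, g left unused)
affine ✓ (at most one use each (p, f, q, g, h))
relevant ✗ (p, g left unused)
unrestricted ✓ (typability at T2 is all that's needed)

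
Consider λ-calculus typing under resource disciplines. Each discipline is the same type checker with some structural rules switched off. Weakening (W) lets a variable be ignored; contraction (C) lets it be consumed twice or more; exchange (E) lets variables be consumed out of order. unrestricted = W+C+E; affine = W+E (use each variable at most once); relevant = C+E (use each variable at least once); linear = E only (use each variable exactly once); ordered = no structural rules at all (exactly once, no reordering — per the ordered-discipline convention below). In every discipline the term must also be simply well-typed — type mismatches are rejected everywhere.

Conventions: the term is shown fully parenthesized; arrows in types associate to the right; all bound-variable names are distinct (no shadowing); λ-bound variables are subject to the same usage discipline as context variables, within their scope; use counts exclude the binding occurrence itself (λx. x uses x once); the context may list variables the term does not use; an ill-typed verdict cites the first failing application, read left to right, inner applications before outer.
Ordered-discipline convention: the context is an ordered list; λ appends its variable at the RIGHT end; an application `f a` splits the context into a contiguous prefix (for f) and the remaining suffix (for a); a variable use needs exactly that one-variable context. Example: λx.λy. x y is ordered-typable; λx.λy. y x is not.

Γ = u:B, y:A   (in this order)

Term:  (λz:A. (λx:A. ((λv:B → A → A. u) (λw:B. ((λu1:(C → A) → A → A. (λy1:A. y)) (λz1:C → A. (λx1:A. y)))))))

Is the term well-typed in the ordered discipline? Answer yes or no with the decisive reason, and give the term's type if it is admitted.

no — uses contraction: y ×2; needs weakening: z, x, v, w, u1, y1, z1, x1 unused
use counts: u: 1; y: 2; z [bound]: 0; x [bound]: 0; v [bound]: 0; w [bound]: 0; u1 [bound]: 0; y1 [bound]: 0; z1 [bound]: 0; x1 [bound]: 0
uses in reading order: u, y, y
typing: the term checks, with type A → A → B
across the five disciplines: ordered ✗; linear ✗; affine ✗; relevant ✗; unrestricted ✓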